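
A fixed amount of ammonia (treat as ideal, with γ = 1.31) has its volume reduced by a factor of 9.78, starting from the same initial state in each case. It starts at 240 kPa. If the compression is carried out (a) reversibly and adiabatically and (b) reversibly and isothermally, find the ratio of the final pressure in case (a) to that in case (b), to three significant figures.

P_adiabatic / P_isothermal ≈ 2.03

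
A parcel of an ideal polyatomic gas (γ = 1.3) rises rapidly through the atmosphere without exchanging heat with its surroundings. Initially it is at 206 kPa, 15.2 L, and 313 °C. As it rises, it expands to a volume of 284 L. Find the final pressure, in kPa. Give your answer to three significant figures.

P₂ ≈ 4.58 kPa

Since PV^γ is constant along a reversible adiabat, P₂ = P₁ (V₁/V₂)^γ.
P₂ = 206 × (15.2/284)^(1.3) = 4.581 kPa.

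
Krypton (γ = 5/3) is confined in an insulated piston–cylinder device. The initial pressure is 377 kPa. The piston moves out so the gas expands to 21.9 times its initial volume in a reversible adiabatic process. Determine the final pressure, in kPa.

Since PV^γ is constant along a reversible adiabat, P₂ = P₁ (V₁/V₂)^γ.
P₂ = 377 × (1/21.9)^(5/3) = 2.199 kPa.

P₂ ≈ 2.20 kPa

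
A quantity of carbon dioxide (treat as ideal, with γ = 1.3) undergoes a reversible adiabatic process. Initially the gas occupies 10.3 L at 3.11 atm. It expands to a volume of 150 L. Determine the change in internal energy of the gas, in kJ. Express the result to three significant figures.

P₂ = P₁(V₁/V₂)^γ = 3.11×(10.3/150)^(1.3) = 0.09562 atm.
For a reversible adiabat, W_by_gas = (P₁V₁ − P₂V₂)/(γ−1).
W_by = (315100×0.0103 − 9688×0.15) / (0.3) = 5975 J.
Q = 0 ⇒ ΔU = −W_by = -5975 J.

ΔU ≈ -5.98 kJ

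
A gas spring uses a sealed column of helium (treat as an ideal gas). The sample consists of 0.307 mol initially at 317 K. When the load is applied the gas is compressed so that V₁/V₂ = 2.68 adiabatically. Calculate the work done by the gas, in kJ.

For a reversible adiabat TV^(γ−1) is constant, so T₂ = T₁ (V₁/V₂)^(γ−1).
γ = 5/3 for a monatomic ideal gas, so γ−1 = 2/3.
T₂ = 317 × 2.68^(2/3) = 611.6 K.
Q = 0, so ΔU = W_on_gas = nCᵥΔT with Cᵥ = R/(γ−1) = 12.47 J/(mol·K).
ΔU = 0.307 × 12.47 × (611.6 − 317) = 1128 J.
Work done by the gas = −ΔU = -1128 J.

W ≈ -1.13 kJ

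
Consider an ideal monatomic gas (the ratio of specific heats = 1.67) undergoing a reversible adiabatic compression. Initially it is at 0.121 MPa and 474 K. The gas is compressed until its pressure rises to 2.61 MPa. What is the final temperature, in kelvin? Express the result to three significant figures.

T₂ ≈ 1630 K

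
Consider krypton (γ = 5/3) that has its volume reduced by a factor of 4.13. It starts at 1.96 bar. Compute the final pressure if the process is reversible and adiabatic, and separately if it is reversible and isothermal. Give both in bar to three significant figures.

adiabatic: 20.8 bar; isothermal: 8.09 bar

Isothermal: P₂ = P₁(V₁/V₂) = 1.96×4.13 = 8.095 bar.
Adiabatic: P₂ = P₁(V₁/V₂)^γ = 1.96×4.13^(5/3) = 20.84 bar.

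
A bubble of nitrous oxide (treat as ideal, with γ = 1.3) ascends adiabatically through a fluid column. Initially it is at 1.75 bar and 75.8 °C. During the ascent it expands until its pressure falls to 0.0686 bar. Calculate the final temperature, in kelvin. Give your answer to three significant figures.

T₂ ≈ 165 K

Along an adiabat T P^((1−γ)/γ) is constant, so T₂ = T₁ (P₂/P₁)^((γ−1)/γ).
T₁ = 75.8 °C = 348.9 K.
T₂ = 348.9 × (0.0686/1.75)^(0.231) = 165.2 K.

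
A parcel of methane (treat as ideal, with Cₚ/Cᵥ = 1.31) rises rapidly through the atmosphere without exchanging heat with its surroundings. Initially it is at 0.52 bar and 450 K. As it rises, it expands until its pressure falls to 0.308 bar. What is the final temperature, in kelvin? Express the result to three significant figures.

Along an adiabat T P^((1−γ)/γ) is constant, so T₂ = T₁ (P₂/P₁)^((γ−1)/γ).
T₂ = 450 × (0.308/0.52)^(0.237) = 397.5 K.

T₂ ≈ 398 K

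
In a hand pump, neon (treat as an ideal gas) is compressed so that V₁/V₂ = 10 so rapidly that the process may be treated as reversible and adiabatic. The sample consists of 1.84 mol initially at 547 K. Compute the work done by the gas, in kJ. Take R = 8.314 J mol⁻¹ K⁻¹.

W ≈ -45.7 kJ

Adiabatic: T₁V₁^(γ−1) = T₂V₂^(γ−1) ⇒ T₂ = T₁ (V₁/V₂)^(γ−1).
γ = 5/3 for a monatomic ideal gas, so γ−1 = 2/3.
T₂ = 547 × 10^(2/3) = 2539 K.
Q = 0, so ΔU = W_on_gas = nCᵥΔT with Cᵥ = R/(γ−1) = 12.47 J/(mol·K).
ΔU = 1.84 × 12.47 × (2539 − 547) = 45710 J.
Work done by the gas = −ΔU = -45710 J.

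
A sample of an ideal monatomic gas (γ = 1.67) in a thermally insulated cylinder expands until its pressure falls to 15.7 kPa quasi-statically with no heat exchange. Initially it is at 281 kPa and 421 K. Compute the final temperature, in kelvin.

T₂ ≈ 132 K

Along an adiabat T P^((1−γ)/γ) is constant, so T₂ = T₁ (P₂/P₁)^((γ−1)/γ).
T₂ = 421 × (15.7/281)^(0.401) = 132.3 K.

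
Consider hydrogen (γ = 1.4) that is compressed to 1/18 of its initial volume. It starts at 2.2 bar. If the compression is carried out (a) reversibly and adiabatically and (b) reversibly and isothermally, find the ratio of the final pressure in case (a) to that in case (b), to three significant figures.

Isothermal: P_b = P₁(V₁/V₂) = 2.2×18.
Adiabatic: P_a = P₁(V₁/V₂)^γ = 2.2×18^(1.4).
P_a/P_b = (V₁/V₂)^(γ−1) = 18^(0.4) = 3.178.

P_adiabatic / P_isothermal ≈ 3.18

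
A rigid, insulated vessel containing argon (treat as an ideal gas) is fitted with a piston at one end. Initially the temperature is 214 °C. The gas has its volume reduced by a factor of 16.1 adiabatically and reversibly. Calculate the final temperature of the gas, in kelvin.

T₂ ≈ 3110 K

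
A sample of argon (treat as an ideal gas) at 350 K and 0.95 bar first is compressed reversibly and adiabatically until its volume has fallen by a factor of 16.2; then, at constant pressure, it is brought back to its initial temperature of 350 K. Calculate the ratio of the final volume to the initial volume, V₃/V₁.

V₃/V₁ ≈ 0.00964

For a monatomic ideal gas γ = 5/3.
Adiabatic step: V₂/V₁ = 0.06173; T₂ = T₁·16.2^(2/3) = 2241 K.
Isobaric step: V₃/V₂ = T₃/T₂ = 350/2241.
V₃/V₁ = (V₂/V₁)(V₃/V₂) = 0.06173 × (350/2241) = 0.009641.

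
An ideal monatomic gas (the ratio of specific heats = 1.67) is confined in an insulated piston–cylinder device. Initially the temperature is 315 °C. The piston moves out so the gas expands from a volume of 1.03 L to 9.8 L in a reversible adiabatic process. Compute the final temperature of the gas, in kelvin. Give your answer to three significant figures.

For a reversible adiabat TV^(γ−1) is constant, so T₂ = T₁ (V₁/V₂)^(γ−1).
T₁ = 315 °C = 588.1 K.
T₂ = 588.1 × (1.03/9.8)^(0.67) = 130 K.

T₂ ≈ 130 K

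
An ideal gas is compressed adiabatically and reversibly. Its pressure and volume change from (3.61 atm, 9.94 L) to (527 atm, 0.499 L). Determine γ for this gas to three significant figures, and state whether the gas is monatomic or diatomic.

γ ≈ 1.67; monatomic

PV^γ = const ⇒ γ = ln(P₂/P₁) / ln(V₁/V₂).
γ = ln(527/3.61) / ln(9.94/0.499) = 1.666.
γ ≈ 1.67 is close to 5/3, so the gas is monatomic.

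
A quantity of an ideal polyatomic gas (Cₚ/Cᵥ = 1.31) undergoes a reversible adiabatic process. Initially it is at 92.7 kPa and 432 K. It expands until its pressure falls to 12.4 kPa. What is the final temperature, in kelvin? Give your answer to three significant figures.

T₂ ≈ 268 K

Along an adiabat T P^((1−γ)/γ) is constant, so T₂ = T₁ (P₂/P₁)^((γ−1)/γ).
T₂ = 432 × (12.4/92.7)^(0.237) = 268.4 K.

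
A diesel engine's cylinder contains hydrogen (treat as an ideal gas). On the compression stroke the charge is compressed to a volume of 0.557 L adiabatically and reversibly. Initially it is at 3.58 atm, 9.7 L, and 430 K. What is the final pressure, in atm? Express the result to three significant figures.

P₂ ≈ 196 atm

Since PV^γ is constant along a reversible adiabat, P₂ = P₁ (V₁/V₂)^γ.
γ = 7/5 for a diatomic ideal gas.
P₂ = 3.58 × (9.7/0.557)^(7/5) = 195.5 atm.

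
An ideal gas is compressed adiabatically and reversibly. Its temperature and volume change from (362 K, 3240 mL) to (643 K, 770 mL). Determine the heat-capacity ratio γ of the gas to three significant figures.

TV^(γ−1) = const ⇒ γ − 1 = ln(T₂/T₁) / ln(V₁/V₂).
γ = 1 + ln(643/362) / ln(3240/770) = 1.4.

γ ≈ 1.40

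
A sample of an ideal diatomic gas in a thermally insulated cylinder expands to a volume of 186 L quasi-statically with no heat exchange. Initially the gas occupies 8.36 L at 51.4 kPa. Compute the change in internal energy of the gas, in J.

ΔU ≈ -764 J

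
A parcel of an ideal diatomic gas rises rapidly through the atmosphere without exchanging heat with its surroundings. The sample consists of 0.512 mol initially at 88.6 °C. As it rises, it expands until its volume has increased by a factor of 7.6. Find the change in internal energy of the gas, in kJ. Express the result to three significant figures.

Adiabatic: T₁V₁^(γ−1) = T₂V₂^(γ−1) ⇒ T₂ = T₁ (V₁/V₂)^(γ−1).
γ = 7/5 for a diatomic ideal gas, so γ−1 = 2/5.
T₁ = 88.6 °C = 361.8 K.
T₂ = 361.8 × (1/7.6)^(2/5) = 160.7 K.
Q = 0, so ΔU = W_on_gas = nCᵥΔT with Cᵥ = R/(γ−1) = 20.79 J/(mol·K).
ΔU = 0.512 × 20.79 × (160.7 − 361.8) = -2139 J.

ΔU ≈ -2.14 kJ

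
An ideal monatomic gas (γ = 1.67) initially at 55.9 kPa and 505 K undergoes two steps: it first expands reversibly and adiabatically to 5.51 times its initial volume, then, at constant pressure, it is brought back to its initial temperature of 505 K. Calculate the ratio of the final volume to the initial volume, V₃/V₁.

V₃/V₁ ≈ 17.3

Adiabatic step: V₂/V₁ = 5.51; T₂ = T₁·(1/5.51)^(0.67) = 161 K.
Isobaric step: V₃/V₂ = T₃/T₂ = 505/161.
V₃/V₁ = (V₂/V₁)(V₃/V₂) = 5.51 × (505/161) = 17.29.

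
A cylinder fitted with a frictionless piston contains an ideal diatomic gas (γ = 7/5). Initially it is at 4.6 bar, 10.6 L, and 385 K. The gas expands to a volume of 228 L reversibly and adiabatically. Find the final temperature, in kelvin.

For a reversible adiabat TV^(γ−1) is constant, so T₂ = T₁ (V₁/V₂)^(γ−1).
T₂ = 385 × (10.6/228)^(2/5) = 112.8 K.

T₂ ≈ 113 K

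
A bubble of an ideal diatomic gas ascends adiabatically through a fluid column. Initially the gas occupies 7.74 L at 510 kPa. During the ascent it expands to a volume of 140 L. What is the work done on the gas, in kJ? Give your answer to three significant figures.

γ = 7/5 for a diatomic ideal gas.
P₂ = P₁(V₁/V₂)^γ = 510×(7.74/140)^(7/5) = 8.856 kPa.
For a reversible adiabat, W_by_gas = (P₁V₁ − P₂V₂)/(γ−1).
W_by = (510000×0.00774 − 8856×0.14) / (2/5) = 6769 J.
W_on_gas = −W_by = -6769 J.

W ≈ -6.77 kJ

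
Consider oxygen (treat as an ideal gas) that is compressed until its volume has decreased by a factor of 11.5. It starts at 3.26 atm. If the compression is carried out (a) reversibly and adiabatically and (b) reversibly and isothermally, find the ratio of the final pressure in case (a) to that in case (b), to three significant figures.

For a diatomic ideal gas γ = 7/5.
Isothermal: P_b = P₁(V₁/V₂) = 3.26×11.5.
Adiabatic: P_a = P₁(V₁/V₂)^γ = 3.26×11.5^(7/5).
P_a/P_b = (V₁/V₂)^(γ−1) = 11.5^(2/5) = 2.656.

P_adiabatic / P_isothermal ≈ 2.66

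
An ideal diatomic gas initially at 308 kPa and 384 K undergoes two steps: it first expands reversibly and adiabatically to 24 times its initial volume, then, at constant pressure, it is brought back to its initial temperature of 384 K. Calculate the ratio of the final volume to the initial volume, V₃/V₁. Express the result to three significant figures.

V₃/V₁ ≈ 85.6

For a diatomic ideal gas γ = 7/5.
Adiabatic step: V₂/V₁ = 24; T₂ = T₁·(1/24)^(2/5) = 107.7 K.
Isobaric step: V₃/V₂ = T₃/T₂ = 384/107.7.
V₃/V₁ = (V₂/V₁)(V₃/V₂) = 24 × (384/107.7) = 85.56.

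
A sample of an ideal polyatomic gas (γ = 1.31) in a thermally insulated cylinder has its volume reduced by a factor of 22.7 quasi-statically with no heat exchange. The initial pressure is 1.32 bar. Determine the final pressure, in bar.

P₂ ≈ 78.9 bar

Adiabatic: P₁V₁^γ = P₂V₂^γ ⇒ P₂ = P₁ (V₁/V₂)^γ.
P₂ = 1.32 × 22.7^(1.31) = 78.88 bar.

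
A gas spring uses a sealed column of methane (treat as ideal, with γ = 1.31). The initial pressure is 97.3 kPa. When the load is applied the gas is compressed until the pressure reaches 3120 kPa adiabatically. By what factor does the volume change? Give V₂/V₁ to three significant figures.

From PV^γ = const, V₂/V₁ = (P₁/P₂)^(1/γ).
V₂/V₁ = (97.3/3120)^(0.763) = 0.07085.

V₂/V₁ ≈ 0.0709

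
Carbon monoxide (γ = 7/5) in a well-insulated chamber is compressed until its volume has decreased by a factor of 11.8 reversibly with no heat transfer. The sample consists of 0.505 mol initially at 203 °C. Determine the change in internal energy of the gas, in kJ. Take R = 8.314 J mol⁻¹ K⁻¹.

Adiabatic: T₁V₁^(γ−1) = T₂V₂^(γ−1) ⇒ T₂ = T₁ (V₁/V₂)^(γ−1).
T₁ = 203 °C = 476.1 K.
T₂ = 476.1 × 11.8^(2/5) = 1278 K.
Q = 0, so ΔU = W_on_gas = nCᵥΔT with Cᵥ = R/(γ−1) = 20.79 J/(mol·K).
ΔU = 0.505 × 20.79 × (1278 − 476.1) = 8416 J.

ΔU ≈ 8.42 kJ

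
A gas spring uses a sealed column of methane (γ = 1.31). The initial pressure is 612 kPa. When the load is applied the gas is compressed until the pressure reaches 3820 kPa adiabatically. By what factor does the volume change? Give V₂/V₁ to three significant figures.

From PV^γ = const, V₂/V₁ = (P₁/P₂)^(1/γ).
V₂/V₁ = (612/3820)^(0.763) = 0.2471.

V₂/V₁ ≈ 0.247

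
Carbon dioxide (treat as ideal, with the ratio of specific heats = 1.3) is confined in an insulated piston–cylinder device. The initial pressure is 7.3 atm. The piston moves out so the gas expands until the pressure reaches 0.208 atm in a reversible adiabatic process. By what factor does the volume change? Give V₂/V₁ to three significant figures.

V₂/V₁ ≈ 15.4

From PV^γ = const, V₂/V₁ = (P₁/P₂)^(1/γ).
V₂/V₁ = (7.3/0.208)^(0.769) = 15.44.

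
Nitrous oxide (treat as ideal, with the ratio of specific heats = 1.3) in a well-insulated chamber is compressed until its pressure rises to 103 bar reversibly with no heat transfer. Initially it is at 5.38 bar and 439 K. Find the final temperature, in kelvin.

T₂ ≈ 868 K

Adiabatic: T₂/T₁ = (P₂/P₁)^((γ−1)/γ).
T₂ = 439 × (103/5.38)^(0.231) = 867.6 K.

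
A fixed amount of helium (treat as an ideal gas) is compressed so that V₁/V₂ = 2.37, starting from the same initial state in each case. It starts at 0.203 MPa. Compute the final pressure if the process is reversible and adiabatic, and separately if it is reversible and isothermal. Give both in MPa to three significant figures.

adiabatic: 0.855 MPa; isothermal: 0.481 MPa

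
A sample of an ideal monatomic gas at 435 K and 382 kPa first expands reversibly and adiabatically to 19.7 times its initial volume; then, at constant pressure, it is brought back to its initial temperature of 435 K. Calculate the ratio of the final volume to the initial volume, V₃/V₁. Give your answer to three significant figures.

For a monatomic ideal gas γ = 5/3.
Adiabatic step: V₂/V₁ = 19.7; T₂ = T₁·(1/19.7)^(2/3) = 59.64 K.
Isobaric step: V₃/V₂ = T₃/T₂ = 435/59.64.
V₃/V₁ = (V₂/V₁)(V₃/V₂) = 19.7 × (435/59.64) = 143.7.

V₃/V₁ ≈ 144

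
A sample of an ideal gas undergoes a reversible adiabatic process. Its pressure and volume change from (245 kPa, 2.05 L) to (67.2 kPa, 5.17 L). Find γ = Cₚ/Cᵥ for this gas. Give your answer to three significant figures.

γ ≈ 1.40

PV^γ = const ⇒ γ = ln(P₂/P₁) / ln(V₁/V₂).
γ = ln(67.2/245) / ln(2.05/5.17) = 1.398.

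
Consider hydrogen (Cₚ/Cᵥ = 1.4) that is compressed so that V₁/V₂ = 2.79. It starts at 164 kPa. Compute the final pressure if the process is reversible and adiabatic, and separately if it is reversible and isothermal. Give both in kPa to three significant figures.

adiabatic: 690 kPa; isothermal: 458 kPa

Isothermal: P₂ = P₁(V₁/V₂) = 164×2.79 = 457.6 kPa.
Adiabatic: P₂ = P₁(V₁/V₂)^γ = 164×2.79^(1.4) = 689.7 kPa.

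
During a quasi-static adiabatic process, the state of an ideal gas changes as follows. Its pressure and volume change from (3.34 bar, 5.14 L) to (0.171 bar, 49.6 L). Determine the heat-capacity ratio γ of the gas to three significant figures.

PV^γ = const ⇒ γ = ln(P₂/P₁) / ln(V₁/V₂).
γ = ln(0.171/3.34) / ln(5.14/49.6) = 1.311.

γ ≈ 1.31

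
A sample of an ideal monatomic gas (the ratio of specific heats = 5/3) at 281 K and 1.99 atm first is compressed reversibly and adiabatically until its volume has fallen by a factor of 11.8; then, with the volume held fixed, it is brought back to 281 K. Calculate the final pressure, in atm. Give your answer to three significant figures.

P₃ ≈ 23.5 atm

Adiabatic step (PV^γ = const): P₂ = 1.99×11.8^(5/3) = 121.7 atm; T₂ = 281×11.8^(2/3) = 1456 K.
Isochoric: P₃ = P₂(T₃/T₂) = 121.7 × (281/1456) = 23.48 atm.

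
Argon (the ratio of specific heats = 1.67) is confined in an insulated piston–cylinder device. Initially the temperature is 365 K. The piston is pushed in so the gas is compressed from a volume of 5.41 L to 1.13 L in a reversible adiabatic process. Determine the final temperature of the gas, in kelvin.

T₂ ≈ 1040 K

For a reversible adiabat TV^(γ−1) is constant, so T₂ = T₁ (V₁/V₂)^(γ−1).
T₂ = 365 × (5.41/1.13)^(0.67) = 1042 K.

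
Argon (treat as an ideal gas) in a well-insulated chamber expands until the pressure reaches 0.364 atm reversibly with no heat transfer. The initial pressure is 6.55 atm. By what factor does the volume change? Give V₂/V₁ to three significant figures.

From PV^γ = const, V₂/V₁ = (P₁/P₂)^(1/γ).
For a monatomic ideal gas γ = 5/3.
V₂/V₁ = (6.55/0.364)^(3/5) = 5.663.

V₂/V₁ ≈ 5.66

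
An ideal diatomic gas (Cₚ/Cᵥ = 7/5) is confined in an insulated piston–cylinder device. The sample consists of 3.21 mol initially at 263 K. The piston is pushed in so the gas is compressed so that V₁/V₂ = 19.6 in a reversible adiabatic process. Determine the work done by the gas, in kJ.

W ≈ -40.1 kJ

Adiabatic: T₁V₁^(γ−1) = T₂V₂^(γ−1) ⇒ T₂ = T₁ (V₁/V₂)^(γ−1).
T₂ = 263 × 19.6^(2/5) = 864.7 K.
Q = 0, so ΔU = W_on_gas = nCᵥΔT with Cᵥ = R/(γ−1) = 20.79 J/(mol·K).
ΔU = 3.21 × 20.79 × (864.7 − 263) = 40140 J.
Work done by the gas = −ΔU = -40140 J.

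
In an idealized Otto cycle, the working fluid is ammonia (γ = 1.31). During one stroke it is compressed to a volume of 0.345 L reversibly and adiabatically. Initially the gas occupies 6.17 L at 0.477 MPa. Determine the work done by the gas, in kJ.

W ≈ -13.7 kJ

P₂ = P₁(V₁/V₂)^γ = 0.477×(6.17/0.345)^(1.31) = 20.86 MPa.
For a reversible adiabat, W_by_gas = (P₁V₁ − P₂V₂)/(γ−1).
W_by = (477000×0.00617 − 2.086×10^7×0.000345) / (0.31) = -13720 J.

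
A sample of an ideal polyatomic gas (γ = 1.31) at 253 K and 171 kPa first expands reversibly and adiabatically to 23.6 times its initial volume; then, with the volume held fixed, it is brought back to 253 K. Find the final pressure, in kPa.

P₃ ≈ 7.25 kPa

Adiabatic step (PV^γ = const): P₂ = 171×(1/23.6)^(1.31) = 2.719 kPa; T₂ = 253×(1/23.6)^(0.31) = 94.95 K.
Isochoric: P₃ = P₂(T₃/T₂) = 2.719 × (253/94.95) = 7.246 kPa.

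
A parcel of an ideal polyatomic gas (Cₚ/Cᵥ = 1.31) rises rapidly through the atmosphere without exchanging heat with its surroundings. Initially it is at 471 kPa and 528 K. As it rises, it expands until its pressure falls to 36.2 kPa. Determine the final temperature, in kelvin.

T₂ ≈ 288 K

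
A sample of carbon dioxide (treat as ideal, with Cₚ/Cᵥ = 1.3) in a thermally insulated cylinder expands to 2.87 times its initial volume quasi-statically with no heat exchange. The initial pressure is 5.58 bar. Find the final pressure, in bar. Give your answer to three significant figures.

P₂ ≈ 1.42 bar

Since PV^γ is constant along a reversible adiabat, P₂ = P₁ (V₁/V₂)^γ.
P₂ = 5.58 × (1/2.87)^(1.3) = 1.417 bar.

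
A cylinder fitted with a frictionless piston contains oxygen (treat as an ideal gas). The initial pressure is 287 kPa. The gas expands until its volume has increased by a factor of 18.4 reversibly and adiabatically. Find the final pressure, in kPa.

P₂ ≈ 4.87 kPa

Adiabatic: P₁V₁^γ = P₂V₂^γ ⇒ P₂ = P₁ (V₁/V₂)^γ.
For a diatomic ideal gas γ = 7/5.
P₂ = 287 × (1/18.4)^(7/5) = 4.866 kPa.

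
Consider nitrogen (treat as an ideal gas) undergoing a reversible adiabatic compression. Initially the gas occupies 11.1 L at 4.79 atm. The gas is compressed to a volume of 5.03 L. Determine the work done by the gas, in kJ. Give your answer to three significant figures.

γ = 7/5 for a diatomic ideal gas.
P₂ = P₁(V₁/V₂)^γ = 4.79×(11.1/5.03)^(7/5) = 14.51 atm.
For a reversible adiabat, W_by_gas = (P₁V₁ − P₂V₂)/(γ−1).
W_by = (485300×0.0111 − 1.47×10^6×0.00503) / (2/5) = -5017 J.

W ≈ -5.02 kJ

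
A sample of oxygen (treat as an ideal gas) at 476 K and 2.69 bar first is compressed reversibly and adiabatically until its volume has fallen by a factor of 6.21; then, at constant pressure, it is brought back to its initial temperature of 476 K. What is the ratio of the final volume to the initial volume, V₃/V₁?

V₃/V₁ ≈ 0.0776

For a diatomic ideal gas γ = 7/5.
Adiabatic step: V₂/V₁ = 0.161; T₂ = T₁·6.21^(2/5) = 988.2 K.
Isobaric step: V₃/V₂ = T₃/T₂ = 476/988.2.
V₃/V₁ = (V₂/V₁)(V₃/V₂) = 0.161 × (476/988.2) = 0.07757.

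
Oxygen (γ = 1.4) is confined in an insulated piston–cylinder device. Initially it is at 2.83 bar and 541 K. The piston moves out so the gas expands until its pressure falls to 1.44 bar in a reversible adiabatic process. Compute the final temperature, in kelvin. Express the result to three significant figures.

Adiabatic: T₂/T₁ = (P₂/P₁)^((γ−1)/γ).
T₂ = 541 × (1.44/2.83)^(0.286) = 446 K.

T₂ ≈ 446 K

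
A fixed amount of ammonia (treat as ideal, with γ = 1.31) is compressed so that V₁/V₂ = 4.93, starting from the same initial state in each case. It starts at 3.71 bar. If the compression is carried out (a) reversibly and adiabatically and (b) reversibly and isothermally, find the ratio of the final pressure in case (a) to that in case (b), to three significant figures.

Isothermal: P_b = P₁(V₁/V₂) = 3.71×4.93.
Adiabatic: P_a = P₁(V₁/V₂)^γ = 3.71×4.93^(1.31).
P_a/P_b = (V₁/V₂)^(γ−1) = 4.93^(0.31) = 1.64.

P_adiabatic / P_isothermal ≈ 1.64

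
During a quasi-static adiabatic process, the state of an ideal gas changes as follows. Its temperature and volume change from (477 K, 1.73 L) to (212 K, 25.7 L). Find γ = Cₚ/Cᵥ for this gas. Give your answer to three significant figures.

γ ≈ 1.30

TV^(γ−1) = const ⇒ γ − 1 = ln(T₂/T₁) / ln(V₁/V₂).
γ = 1 + ln(212/477) / ln(1.73/25.7) = 1.301.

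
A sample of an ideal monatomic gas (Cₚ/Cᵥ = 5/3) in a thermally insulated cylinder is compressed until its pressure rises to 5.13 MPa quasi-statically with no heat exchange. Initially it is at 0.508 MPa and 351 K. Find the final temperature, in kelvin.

T₂ ≈ 885 K

Along an adiabat T P^((1−γ)/γ) is constant, so T₂ = T₁ (P₂/P₁)^((γ−1)/γ).
T₂ = 351 × (5.13/0.508)^(2/5) = 885.1 K.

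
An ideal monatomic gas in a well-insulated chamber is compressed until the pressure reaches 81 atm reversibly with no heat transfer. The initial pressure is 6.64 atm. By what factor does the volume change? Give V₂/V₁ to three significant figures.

From PV^γ = const, V₂/V₁ = (P₁/P₂)^(1/γ).
For a monatomic ideal gas γ = 5/3.
V₂/V₁ = (6.64/81)^(3/5) = 0.223.

V₂/V₁ ≈ 0.223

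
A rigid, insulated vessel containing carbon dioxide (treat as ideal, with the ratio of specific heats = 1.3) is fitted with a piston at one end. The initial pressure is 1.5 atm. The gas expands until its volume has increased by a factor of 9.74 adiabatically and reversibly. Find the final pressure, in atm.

Since PV^γ is constant along a reversible adiabat, P₂ = P₁ (V₁/V₂)^γ.
P₂ = 1.5 × (1/9.74)^(1.3) = 0.0778 atm.

P₂ ≈ 0.0778 atm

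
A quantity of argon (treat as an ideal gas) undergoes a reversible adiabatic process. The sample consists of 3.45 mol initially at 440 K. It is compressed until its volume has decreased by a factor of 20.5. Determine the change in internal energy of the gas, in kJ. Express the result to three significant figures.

For a reversible adiabat TV^(γ−1) is constant, so T₂ = T₁ (V₁/V₂)^(γ−1).
γ = 5/3 for a monatomic ideal gas, so γ−1 = 2/3.
T₂ = 440 × 20.5^(2/3) = 3296 K.
Q = 0, so ΔU = W_on_gas = nCᵥΔT with Cᵥ = R/(γ−1) = 12.47 J/(mol·K).
ΔU = 3.45 × 12.47 × (3296 − 440) = 122900 J.

ΔU ≈ 123 kJ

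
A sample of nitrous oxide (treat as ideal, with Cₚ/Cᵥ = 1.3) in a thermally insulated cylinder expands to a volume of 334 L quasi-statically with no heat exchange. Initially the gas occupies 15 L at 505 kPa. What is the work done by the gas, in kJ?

W ≈ 15.3 kJ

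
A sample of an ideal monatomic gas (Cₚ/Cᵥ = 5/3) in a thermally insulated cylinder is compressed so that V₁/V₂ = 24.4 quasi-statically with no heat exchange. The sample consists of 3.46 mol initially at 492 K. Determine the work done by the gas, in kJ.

W ≈ -157 kJ

Adiabatic: T₁V₁^(γ−1) = T₂V₂^(γ−1) ⇒ T₂ = T₁ (V₁/V₂)^(γ−1).
T₂ = 492 × 24.4^(2/3) = 4139 K.
Q = 0, so ΔU = W_on_gas = nCᵥΔT with Cᵥ = R/(γ−1) = 12.47 J/(mol·K).
ΔU = 3.46 × 12.47 × (4139 − 492) = 157400 J.
Work done by the gas = −ΔU = -157400 J.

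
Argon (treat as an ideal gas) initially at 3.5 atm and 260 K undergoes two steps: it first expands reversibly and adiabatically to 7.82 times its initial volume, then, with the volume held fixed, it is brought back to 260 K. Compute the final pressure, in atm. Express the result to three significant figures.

P₃ ≈ 0.448 atm

For a monatomic ideal gas γ = 5/3.
Adiabatic step (PV^γ = const): P₂ = 3.5×(1/7.82)^(5/3) = 0.1136 atm; T₂ = 260×(1/7.82)^(2/3) = 65.99 K.
Isochoric: P₃ = P₂(T₃/T₂) = 0.1136 × (260/65.99) = 0.4476 atm.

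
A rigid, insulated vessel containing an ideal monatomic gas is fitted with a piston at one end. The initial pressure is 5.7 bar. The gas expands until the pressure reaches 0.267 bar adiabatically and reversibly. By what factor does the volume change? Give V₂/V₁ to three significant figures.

V₂/V₁ ≈ 6.28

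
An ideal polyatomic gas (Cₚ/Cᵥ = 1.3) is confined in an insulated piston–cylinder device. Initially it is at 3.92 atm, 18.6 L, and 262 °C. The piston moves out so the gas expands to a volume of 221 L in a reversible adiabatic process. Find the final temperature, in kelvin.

T₂ ≈ 255 K

Adiabatic: T₁V₁^(γ−1) = T₂V₂^(γ−1) ⇒ T₂ = T₁ (V₁/V₂)^(γ−1).
T₁ = 262 °C = 535.1 K.
T₂ = 535.1 × (18.6/221)^(0.3) = 254.7 K.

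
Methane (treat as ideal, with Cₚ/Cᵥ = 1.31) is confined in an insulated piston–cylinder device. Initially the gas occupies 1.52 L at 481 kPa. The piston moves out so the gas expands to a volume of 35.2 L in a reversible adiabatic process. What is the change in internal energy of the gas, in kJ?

P₂ = P₁(V₁/V₂)^γ = 481×(1.52/35.2)^(1.31) = 7.841 kPa.
For a reversible adiabat, W_by_gas = (P₁V₁ − P₂V₂)/(γ−1).
W_by = (481000×0.00152 − 7841×0.0352) / (0.31) = 1468 J.
Q = 0 ⇒ ΔU = −W_by = -1468 J.

ΔU ≈ -1.47 kJ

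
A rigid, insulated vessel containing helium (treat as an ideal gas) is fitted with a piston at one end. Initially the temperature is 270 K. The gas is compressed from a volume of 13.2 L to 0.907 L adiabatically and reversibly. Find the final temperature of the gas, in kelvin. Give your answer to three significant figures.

T₂ ≈ 1610 K

For a reversible adiabat TV^(γ−1) is constant, so T₂ = T₁ (V₁/V₂)^(γ−1).
For a monatomic ideal gas γ = 5/3, so γ−1 = 2/3.
T₂ = 270 × (13.2/0.907)^(2/3) = 1609 K.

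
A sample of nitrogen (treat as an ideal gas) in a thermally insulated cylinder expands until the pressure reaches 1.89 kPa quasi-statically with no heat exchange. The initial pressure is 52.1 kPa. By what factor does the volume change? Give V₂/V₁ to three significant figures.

From PV^γ = const, V₂/V₁ = (P₁/P₂)^(1/γ).
For a diatomic ideal gas γ = 7/5.
V₂/V₁ = (52.1/1.89)^(5/7) = 10.69.

V₂/V₁ ≈ 10.7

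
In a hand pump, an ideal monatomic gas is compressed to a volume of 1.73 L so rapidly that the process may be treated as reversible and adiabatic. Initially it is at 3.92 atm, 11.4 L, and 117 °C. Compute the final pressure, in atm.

P₂ ≈ 90.8 atm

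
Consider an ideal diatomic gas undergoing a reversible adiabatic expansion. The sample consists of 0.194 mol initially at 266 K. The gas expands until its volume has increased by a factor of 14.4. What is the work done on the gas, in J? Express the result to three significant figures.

W ≈ -704 J

Adiabatic: T₁V₁^(γ−1) = T₂V₂^(γ−1) ⇒ T₂ = T₁ (V₁/V₂)^(γ−1).
γ = 7/5 for a diatomic ideal gas, so γ−1 = 2/5.
T₂ = 266 × (1/14.4)^(2/5) = 91.52 K.
Q = 0, so ΔU = W_on_gas = nCᵥΔT with Cᵥ = R/(γ−1) = 20.79 J/(mol·K).
ΔU = 0.194 × 20.79 × (91.52 − 266) = -703.5 J.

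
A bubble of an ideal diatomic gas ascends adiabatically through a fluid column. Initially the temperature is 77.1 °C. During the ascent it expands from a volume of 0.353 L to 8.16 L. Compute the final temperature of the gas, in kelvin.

T₂ ≈ 99.7 K

Adiabatic: T₁V₁^(γ−1) = T₂V₂^(γ−1) ⇒ T₂ = T₁ (V₁/V₂)^(γ−1).
For a diatomic ideal gas γ = 7/5, so γ−1 = 2/5.
T₁ = 77.1 °C = 350.2 K.
T₂ = 350.2 × (0.353/8.16)^(2/5) = 99.73 K.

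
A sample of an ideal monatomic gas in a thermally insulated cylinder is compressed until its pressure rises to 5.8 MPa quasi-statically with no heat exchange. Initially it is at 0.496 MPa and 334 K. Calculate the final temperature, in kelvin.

Adiabatic: T₂/T₁ = (P₂/P₁)^((γ−1)/γ).
For a monatomic ideal gas γ = 5/3, so (γ−1)/γ = 2/5.
T₂ = 334 × (5.8/0.496)^(2/5) = 893.2 K.

T₂ ≈ 893 K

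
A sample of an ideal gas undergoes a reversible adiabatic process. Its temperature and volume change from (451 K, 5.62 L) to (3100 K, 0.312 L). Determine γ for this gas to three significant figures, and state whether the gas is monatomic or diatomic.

γ ≈ 1.67; monatomic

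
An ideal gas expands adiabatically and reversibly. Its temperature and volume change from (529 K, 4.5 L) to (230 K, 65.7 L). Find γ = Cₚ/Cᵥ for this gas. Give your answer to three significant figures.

TV^(γ−1) = const ⇒ γ − 1 = ln(T₂/T₁) / ln(V₁/V₂).
γ = 1 + ln(230/529) / ln(4.5/65.7) = 1.311.

γ ≈ 1.31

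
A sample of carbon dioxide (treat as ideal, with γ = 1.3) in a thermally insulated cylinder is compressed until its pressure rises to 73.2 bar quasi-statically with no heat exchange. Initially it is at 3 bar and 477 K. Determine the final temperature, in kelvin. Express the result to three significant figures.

Adiabatic: T₂/T₁ = (P₂/P₁)^((γ−1)/γ).
T₂ = 477 × (73.2/3)^(0.231) = 997 K.

T₂ ≈ 997 K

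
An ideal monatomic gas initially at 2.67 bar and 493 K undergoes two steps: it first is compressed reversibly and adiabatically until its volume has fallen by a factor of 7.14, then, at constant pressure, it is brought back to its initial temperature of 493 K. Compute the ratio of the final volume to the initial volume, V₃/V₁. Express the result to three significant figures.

For a monatomic ideal gas γ = 5/3.
Adiabatic step: V₂/V₁ = 0.1401; T₂ = T₁·7.14^(2/3) = 1828 K.
Isobaric step: V₃/V₂ = T₃/T₂ = 493/1828.
V₃/V₁ = (V₂/V₁)(V₃/V₂) = 0.1401 × (493/1828) = 0.03777.

V₃/V₁ ≈ 0.0378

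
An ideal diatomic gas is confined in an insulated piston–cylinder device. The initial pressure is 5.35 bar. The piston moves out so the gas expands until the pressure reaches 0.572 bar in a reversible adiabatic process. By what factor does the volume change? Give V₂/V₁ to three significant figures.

From PV^γ = const, V₂/V₁ = (P₁/P₂)^(1/γ).
For a diatomic ideal gas γ = 7/5.
V₂/V₁ = (5.35/0.572)^(5/7) = 4.938.

V₂/V₁ ≈ 4.94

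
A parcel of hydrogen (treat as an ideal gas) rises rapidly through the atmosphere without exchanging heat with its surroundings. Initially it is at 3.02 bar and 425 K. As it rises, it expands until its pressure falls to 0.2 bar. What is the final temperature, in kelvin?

T₂ ≈ 196 K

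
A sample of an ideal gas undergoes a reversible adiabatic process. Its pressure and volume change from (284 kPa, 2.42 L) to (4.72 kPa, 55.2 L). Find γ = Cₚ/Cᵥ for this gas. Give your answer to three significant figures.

γ ≈ 1.31

PV^γ = const ⇒ γ = ln(P₂/P₁) / ln(V₁/V₂).
γ = ln(4.72/284) / ln(2.42/55.2) = 1.31.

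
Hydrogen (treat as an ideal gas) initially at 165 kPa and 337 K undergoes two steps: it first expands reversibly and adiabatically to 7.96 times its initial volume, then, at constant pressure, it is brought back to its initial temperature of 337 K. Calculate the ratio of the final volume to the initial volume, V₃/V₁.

For a diatomic ideal gas γ = 7/5.
Adiabatic step: V₂/V₁ = 7.96; T₂ = T₁·(1/7.96)^(2/5) = 147 K.
Isobaric step: V₃/V₂ = T₃/T₂ = 337/147.
V₃/V₁ = (V₂/V₁)(V₃/V₂) = 7.96 × (337/147) = 18.25.

V₃/V₁ ≈ 18.3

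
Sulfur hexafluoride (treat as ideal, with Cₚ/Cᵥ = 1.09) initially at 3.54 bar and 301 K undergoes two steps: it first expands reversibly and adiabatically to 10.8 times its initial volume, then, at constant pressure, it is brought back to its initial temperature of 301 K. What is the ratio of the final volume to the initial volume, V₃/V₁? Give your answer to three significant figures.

Adiabatic step: V₂/V₁ = 10.8; T₂ = T₁·(1/10.8)^(0.09) = 243 K.
Isobaric step: V₃/V₂ = T₃/T₂ = 301/243.
V₃/V₁ = (V₂/V₁)(V₃/V₂) = 10.8 × (301/243) = 13.38.

V₃/V₁ ≈ 13.4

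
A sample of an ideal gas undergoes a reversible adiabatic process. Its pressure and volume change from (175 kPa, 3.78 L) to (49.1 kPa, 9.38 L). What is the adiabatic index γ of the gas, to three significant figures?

PV^γ = const ⇒ γ = ln(P₂/P₁) / ln(V₁/V₂).
γ = ln(49.1/175) / ln(3.78/9.38) = 1.398.

γ ≈ 1.40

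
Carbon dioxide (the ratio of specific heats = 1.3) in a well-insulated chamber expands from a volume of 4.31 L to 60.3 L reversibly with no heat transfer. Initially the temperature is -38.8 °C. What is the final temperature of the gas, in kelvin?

Adiabatic: T₁V₁^(γ−1) = T₂V₂^(γ−1) ⇒ T₂ = T₁ (V₁/V₂)^(γ−1).
T₁ = -38.8 °C = 234.3 K.
T₂ = 234.3 × (4.31/60.3)^(0.3) = 106.2 K.

T₂ ≈ 106 K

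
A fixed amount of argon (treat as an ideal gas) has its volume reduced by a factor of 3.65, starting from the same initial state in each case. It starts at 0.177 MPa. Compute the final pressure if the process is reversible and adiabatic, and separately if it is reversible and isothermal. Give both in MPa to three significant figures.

For a monatomic ideal gas γ = 5/3.
Isothermal: P₂ = P₁(V₁/V₂) = 0.177×3.65 = 0.646 MPa.
Adiabatic: P₂ = P₁(V₁/V₂)^γ = 0.177×3.65^(5/3) = 1.532 MPa.

adiabatic: 1.53 MPa; isothermal: 0.646 MPa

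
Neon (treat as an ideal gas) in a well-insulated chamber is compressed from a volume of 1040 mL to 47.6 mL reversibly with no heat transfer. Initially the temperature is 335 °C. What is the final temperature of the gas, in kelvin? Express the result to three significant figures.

For a reversible adiabat TV^(γ−1) is constant, so T₂ = T₁ (V₁/V₂)^(γ−1).
For a monatomic ideal gas γ = 5/3, so γ−1 = 2/3.
T₁ = 335 °C = 608.1 K.
T₂ = 608.1 × (1040/47.6)^(2/3) = 4753 K.

T₂ ≈ 4750 K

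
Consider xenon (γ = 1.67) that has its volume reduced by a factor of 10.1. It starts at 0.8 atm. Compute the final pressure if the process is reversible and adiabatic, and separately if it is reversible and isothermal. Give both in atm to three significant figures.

adiabatic: 38.0 atm; isothermal: 8.08 atm

Isothermal: P₂ = P₁(V₁/V₂) = 0.8×10.1 = 8.08 atm.
Adiabatic: P₂ = P₁(V₁/V₂)^γ = 0.8×10.1^(1.67) = 38.05 atm.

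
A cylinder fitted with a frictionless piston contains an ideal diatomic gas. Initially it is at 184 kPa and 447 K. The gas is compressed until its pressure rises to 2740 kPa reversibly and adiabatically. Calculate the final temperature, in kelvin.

T₂ ≈ 967 K

Adiabatic: T₂/T₁ = (P₂/P₁)^((γ−1)/γ).
For a diatomic ideal gas γ = 7/5, so (γ−1)/γ = 2/7.
T₂ = 447 × (2740/184)^(2/7) = 967 K.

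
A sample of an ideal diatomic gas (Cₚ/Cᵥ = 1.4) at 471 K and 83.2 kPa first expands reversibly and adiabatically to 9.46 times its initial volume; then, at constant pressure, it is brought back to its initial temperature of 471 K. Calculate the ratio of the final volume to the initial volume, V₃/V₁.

V₃/V₁ ≈ 23.2

Adiabatic step: V₂/V₁ = 9.46; T₂ = T₁·(1/9.46)^(0.4) = 191.7 K.
Isobaric step: V₃/V₂ = T₃/T₂ = 471/191.7.
V₃/V₁ = (V₂/V₁)(V₃/V₂) = 9.46 × (471/191.7) = 23.24.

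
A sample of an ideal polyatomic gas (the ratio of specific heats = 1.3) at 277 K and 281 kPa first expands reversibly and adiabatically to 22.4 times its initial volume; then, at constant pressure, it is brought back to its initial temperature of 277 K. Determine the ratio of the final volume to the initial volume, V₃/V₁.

V₃/V₁ ≈ 56.9

Adiabatic step: V₂/V₁ = 22.4; T₂ = T₁·(1/22.4)^(0.3) = 109 K.
Isobaric step: V₃/V₂ = T₃/T₂ = 277/109.
V₃/V₁ = (V₂/V₁)(V₃/V₂) = 22.4 × (277/109) = 56.93.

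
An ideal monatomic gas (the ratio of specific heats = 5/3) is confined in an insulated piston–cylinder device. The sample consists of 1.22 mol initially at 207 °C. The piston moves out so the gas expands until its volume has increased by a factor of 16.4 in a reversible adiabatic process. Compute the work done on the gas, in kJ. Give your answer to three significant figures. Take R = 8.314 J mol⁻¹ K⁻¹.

For a reversible adiabat TV^(γ−1) is constant, so T₂ = T₁ (V₁/V₂)^(γ−1).
T₁ = 207 °C = 480.1 K.
T₂ = 480.1 × (1/16.4)^(2/3) = 74.38 K.
Q = 0, so ΔU = W_on_gas = nCᵥΔT with Cᵥ = R/(γ−1) = 12.47 J/(mol·K).
ΔU = 1.22 × 12.47 × (74.38 − 480.1) = -6174 J.

W ≈ -6.17 kJ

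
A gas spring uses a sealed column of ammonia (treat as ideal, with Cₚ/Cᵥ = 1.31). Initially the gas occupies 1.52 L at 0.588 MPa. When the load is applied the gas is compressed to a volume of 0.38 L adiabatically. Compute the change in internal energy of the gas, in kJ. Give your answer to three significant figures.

ΔU ≈ 1.55 kJ

P₂ = P₁(V₁/V₂)^γ = 0.588×(1.52/0.38)^(1.31) = 3.615 MPa.
For a reversible adiabat, W_by_gas = (P₁V₁ − P₂V₂)/(γ−1).
W_by = (588000×0.00152 − 3.615×10^6×0.00038) / (0.31) = -1548 J.
Q = 0 ⇒ ΔU = −W_by = 1548 J.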